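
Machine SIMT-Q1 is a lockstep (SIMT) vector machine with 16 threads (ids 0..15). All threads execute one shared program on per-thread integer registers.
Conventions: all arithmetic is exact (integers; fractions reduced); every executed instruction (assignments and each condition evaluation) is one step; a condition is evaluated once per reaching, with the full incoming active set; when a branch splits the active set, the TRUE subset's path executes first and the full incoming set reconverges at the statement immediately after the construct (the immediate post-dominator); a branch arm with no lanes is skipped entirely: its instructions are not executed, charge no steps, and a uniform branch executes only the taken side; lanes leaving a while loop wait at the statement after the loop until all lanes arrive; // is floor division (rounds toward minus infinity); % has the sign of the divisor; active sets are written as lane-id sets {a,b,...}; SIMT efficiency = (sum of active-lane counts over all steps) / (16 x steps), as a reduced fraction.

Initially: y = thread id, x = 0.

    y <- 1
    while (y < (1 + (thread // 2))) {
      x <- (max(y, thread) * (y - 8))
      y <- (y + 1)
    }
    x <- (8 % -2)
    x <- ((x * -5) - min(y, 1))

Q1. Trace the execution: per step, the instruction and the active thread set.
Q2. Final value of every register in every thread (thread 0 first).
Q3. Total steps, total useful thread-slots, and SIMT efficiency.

step 0: y <- 1                       {0,1,2,3,4,5,6,7,8,9,10,11,12,13,14,15}
step 1: eval (y < (1 + (thread // 2))) {0,1,2,3,4,5,6,7,8,9,10,11,12,13,14,15}
step 2: x <- (max(y, thread) * (y - 8)) {2,3,4,5,6,7,8,9,10,11,12,13,14,15}
step 3: y <- (y + 1)                 {2,3,4,5,6,7,8,9,10,11,12,13,14,15}
step 4: eval (y < (1 + (thread // 2))) {2,3,4,5,6,7,8,9,10,11,12,13,14,15}
step 5: x <- (max(y, thread) * (y - 8)) {4,5,6,7,8,9,10,11,12,13,14,15}
step 6: y <- (y + 1)                 {4,5,6,7,8,9,10,11,12,13,14,15}
step 7: eval (y < (1 + (thread // 2))) {4,5,6,7,8,9,10,11,12,13,14,15}
step 8: x <- (max(y, thread) * (y - 8)) {6,7,8,9,10,11,12,13,14,15}
step 9: y <- (y + 1)                 {6,7,8,9,10,11,12,13,14,15}
step 10: eval (y < (1 + (thread // 2))) {6,7,8,9,10,11,12,13,14,15}
step 11: x <- (max(y, thread) * (y - 8)) {8,9,10,11,12,13,14,15}
step 12: y <- (y + 1)                 {8,9,10,11,12,13,14,15}
step 13: eval (y < (1 + (thread // 2))) {8,9,10,11,12,13,14,15}
step 14: x <- (max(y, thread) * (y - 8)) {10,11,12,13,14,15}
step 15: y <- (y + 1)                 {10,11,12,13,14,15}
step 16: eval (y < (1 + (thread // 2))) {10,11,12,13,14,15}
step 17: x <- (max(y, thread) * (y - 8)) {12,13,14,15}
step 18: y <- (y + 1)                 {12,13,14,15}
step 19: eval (y < (1 + (thread // 2))) {12,13,14,15}
step 20: x <- (max(y, thread) * (y - 8)) {14,15}
step 21: y <- (y + 1)                 {14,15}
step 22: eval (y < (1 + (thread // 2))) {14,15}
step 23: x <- (8 % -2)                {0,1,2,3,4,5,6,7,8,9,10,11,12,13,14,15}
step 24: x <- ((x * -5) - min(y, 1))  {0,1,2,3,4,5,6,7,8,9,10,11,12,13,14,15}

Answer: 25 steps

y: 1,1,2,2,3,3,4,4,5,5,6,6,7,7,8,8
x: -1,-1,-1,-1,-1,-1,-1,-1,-1,-1,-1,-1,-1,-1,-1,-1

steps = 25; useful = 232; efficiency = 232/400 = 29/50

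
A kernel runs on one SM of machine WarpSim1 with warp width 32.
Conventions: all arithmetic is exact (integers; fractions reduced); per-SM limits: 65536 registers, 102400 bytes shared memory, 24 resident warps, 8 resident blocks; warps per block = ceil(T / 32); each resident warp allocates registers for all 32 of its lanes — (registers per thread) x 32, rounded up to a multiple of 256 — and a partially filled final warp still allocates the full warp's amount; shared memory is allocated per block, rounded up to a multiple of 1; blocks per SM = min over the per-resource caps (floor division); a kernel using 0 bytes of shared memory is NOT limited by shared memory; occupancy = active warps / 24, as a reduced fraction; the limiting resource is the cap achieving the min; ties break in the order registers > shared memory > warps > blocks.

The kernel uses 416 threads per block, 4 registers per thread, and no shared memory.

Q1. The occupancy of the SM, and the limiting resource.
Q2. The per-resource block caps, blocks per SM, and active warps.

Answer: occupancy 13/24, limited by warps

registers: 19 blocks
shared memory: no limit (kernel uses none)
warps: 1 block
blocks: 8 blocks

Answer: 1 block, 13 active warps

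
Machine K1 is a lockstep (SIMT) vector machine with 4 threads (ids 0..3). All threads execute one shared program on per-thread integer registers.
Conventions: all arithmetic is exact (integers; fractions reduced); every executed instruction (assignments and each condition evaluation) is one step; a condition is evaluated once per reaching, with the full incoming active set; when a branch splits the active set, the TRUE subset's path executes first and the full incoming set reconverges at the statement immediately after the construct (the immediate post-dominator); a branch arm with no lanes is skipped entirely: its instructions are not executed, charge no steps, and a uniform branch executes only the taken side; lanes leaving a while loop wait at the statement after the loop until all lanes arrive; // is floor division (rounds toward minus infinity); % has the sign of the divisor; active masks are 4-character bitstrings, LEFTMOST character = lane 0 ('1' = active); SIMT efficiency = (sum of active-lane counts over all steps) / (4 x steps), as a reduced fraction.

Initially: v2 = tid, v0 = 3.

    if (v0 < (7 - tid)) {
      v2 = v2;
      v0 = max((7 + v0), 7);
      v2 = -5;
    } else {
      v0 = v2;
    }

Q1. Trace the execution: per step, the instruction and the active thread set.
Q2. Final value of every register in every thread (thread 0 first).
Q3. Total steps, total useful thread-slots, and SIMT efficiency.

step 0: eval (v0 < (7 - tid))        1111
step 1: v2 <- v2                     1111
step 2: v0 <- max((7 + v0), 7)       1111
step 3: v2 <- -5                     1111

Answer: 4 steps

v2: -5,-5,-5,-5
v0: 10,10,10,10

steps = 4; useful = 16; efficiency = 16/16 = 1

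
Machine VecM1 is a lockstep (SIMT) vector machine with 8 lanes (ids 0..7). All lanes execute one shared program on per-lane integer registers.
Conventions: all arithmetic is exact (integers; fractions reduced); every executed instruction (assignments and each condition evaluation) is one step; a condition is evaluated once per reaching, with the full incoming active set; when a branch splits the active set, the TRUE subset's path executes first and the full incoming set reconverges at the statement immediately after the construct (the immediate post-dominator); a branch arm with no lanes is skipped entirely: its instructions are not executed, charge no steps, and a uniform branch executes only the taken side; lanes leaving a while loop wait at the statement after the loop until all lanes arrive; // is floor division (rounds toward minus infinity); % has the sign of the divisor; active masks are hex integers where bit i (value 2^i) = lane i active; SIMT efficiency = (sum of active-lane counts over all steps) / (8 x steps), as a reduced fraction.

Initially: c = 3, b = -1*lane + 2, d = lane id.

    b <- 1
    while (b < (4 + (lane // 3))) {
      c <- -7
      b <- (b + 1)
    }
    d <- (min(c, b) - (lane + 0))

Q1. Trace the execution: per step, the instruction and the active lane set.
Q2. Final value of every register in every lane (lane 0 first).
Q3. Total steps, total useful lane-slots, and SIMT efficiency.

step 0: b <- 1                       0xff
step 1: eval (b < (4 + (lane // 3))) 0xff
step 2: c <- -7                      0xff
step 3: b <- (b + 1)                 0xff
step 4: eval (b < (4 + (lane // 3))) 0xff
step 5: c <- -7                      0xff
step 6: b <- (b + 1)                 0xff
step 7: eval (b < (4 + (lane // 3))) 0xff
step 8: c <- -7                      0xff
step 9: b <- (b + 1)                 0xff
step 10: eval (b < (4 + (lane // 3))) 0xff
step 11: c <- -7                      0xf8
step 12: b <- (b + 1)                 0xf8
step 13: eval (b < (4 + (lane // 3))) 0xf8
step 14: c <- -7                      0xc0
step 15: b <- (b + 1)                 0xc0
step 16: eval (b < (4 + (lane // 3))) 0xc0
step 17: d <- (min(c, b) - (lane + 0)) 0xff

Answer: 18 steps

c: -7,-7,-7,-7,-7,-7,-7,-7
b: 4,4,4,5,5,5,6,6
d: -7,-8,-9,-10,-11,-12,-13,-14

steps = 18; useful = 117; efficiency = 117/144 = 13/16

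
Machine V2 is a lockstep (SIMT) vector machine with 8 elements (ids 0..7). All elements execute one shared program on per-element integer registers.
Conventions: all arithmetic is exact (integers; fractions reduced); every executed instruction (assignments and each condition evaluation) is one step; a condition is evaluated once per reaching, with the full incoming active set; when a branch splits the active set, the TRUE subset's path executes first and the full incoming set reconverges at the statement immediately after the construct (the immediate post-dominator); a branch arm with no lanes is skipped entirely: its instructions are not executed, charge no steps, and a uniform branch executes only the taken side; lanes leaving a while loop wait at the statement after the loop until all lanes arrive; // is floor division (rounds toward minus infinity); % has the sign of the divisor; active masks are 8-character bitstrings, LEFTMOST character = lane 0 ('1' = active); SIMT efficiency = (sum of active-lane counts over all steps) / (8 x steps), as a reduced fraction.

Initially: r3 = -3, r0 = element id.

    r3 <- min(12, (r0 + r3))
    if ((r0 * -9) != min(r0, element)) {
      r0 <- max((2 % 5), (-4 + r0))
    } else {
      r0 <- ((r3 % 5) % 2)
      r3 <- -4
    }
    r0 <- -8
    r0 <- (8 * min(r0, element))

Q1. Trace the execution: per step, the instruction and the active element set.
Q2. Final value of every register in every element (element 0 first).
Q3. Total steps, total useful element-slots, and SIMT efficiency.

step 0: r3 <- min(12, (r0 + r3))     11111111
step 1: eval ((r0 * -9) != min(r0, element)) 11111111
step 2: r0 <- max((2 % 5), (-4 + r0)) 01111111
step 3: r0 <- ((r3 % 5) % 2)         10000000
step 4: r3 <- -4                     10000000
step 5: r0 <- -8                     11111111
step 6: r0 <- (8 * min(r0, element)) 11111111

Answer: 7 steps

r3: -4,-2,-1,0,1,2,3,4
r0: -64,-64,-64,-64,-64,-64,-64,-64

steps = 7; useful = 41; efficiency = 41/56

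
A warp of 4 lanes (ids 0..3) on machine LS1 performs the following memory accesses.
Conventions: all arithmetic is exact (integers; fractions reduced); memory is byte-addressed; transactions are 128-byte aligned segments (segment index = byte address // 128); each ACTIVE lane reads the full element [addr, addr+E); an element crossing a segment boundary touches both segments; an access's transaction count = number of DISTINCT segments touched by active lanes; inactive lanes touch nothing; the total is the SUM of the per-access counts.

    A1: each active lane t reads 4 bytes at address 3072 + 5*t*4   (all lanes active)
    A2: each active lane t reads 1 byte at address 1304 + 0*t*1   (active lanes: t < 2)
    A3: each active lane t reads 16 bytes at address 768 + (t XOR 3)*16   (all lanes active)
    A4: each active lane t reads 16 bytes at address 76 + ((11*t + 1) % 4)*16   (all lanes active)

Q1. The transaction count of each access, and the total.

A1: 1 transaction
A2: 1 transaction
A3: 1 transaction
A4: 2 transactions

Answer: 1,1,1,2; total 5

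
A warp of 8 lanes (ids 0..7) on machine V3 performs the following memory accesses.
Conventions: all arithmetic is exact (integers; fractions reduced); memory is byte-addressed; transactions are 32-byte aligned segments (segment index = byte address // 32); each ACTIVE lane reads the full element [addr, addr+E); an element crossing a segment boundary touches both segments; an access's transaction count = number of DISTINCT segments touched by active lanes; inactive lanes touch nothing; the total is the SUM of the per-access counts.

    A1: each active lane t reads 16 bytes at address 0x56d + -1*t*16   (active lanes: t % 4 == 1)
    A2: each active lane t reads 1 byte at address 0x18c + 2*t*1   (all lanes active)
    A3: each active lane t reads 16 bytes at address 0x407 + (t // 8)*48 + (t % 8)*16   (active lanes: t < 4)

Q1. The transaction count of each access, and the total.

A1: 4 transactions
A2: 1 transaction
A3: 3 transactions

Answer: 4,1,3; total 8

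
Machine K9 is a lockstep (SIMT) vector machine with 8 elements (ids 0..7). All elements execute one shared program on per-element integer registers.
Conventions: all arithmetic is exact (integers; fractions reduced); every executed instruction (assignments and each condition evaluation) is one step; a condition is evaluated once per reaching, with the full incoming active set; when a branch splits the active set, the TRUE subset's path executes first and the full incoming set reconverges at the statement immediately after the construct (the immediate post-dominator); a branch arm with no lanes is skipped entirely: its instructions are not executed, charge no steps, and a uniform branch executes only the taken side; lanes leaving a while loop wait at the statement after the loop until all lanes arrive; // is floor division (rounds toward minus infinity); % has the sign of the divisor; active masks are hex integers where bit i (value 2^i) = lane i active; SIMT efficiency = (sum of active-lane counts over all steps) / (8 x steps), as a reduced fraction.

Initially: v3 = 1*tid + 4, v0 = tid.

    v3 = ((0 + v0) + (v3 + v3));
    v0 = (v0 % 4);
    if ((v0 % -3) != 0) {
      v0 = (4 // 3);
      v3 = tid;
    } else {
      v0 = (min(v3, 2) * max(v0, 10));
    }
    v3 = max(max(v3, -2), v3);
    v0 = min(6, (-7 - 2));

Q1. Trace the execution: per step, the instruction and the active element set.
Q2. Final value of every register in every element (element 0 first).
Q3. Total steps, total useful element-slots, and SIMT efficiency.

step 0: v3 <- ((0 + v0) + (v3 + v3)) 0xff
step 1: v0 <- (v0 % 4)               0xff
step 2: eval ((v0 % -3) != 0)        0xff
step 3: v0 <- (4 // 3)               0x66
step 4: v3 <- tid                    0x66
step 5: v0 <- (min(v3, 2) * max(v0, 10)) 0x99
step 6: v3 <- max(max(v3, -2), v3)   0xff
step 7: v0 <- min(6, (-7 - 2))       0xff

Answer: 8 steps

v3: 8,1,2,17,20,5,6,29
v0: -9,-9,-9,-9,-9,-9,-9,-9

steps = 8; useful = 52; efficiency = 52/64 = 13/16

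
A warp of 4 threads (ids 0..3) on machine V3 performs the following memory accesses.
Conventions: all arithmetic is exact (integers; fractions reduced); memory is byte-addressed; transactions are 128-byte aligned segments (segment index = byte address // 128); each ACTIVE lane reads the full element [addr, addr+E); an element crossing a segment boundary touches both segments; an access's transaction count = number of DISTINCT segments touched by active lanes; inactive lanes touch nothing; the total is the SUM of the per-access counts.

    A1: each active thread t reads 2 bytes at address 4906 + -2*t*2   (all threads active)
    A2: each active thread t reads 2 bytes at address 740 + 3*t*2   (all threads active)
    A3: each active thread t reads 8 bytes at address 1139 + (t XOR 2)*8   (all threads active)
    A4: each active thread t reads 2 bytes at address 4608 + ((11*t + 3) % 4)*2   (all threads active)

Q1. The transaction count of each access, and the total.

A1: 1 transaction
A2: 1 transaction
A3: 2 transactions
A4: 1 transaction

Answer: 1,1,2,1; total 5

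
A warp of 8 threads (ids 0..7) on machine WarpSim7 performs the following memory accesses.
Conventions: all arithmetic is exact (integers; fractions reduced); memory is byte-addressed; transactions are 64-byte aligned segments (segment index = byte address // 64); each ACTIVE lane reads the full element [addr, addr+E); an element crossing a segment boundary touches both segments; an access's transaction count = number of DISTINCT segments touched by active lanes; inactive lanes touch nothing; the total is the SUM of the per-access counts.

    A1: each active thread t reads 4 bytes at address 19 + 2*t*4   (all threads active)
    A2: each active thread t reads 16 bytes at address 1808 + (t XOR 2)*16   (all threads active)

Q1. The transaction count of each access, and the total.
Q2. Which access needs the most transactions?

A1: 2 transactions
A2: 3 transactions

Answer: 2,3; total 5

Answer: A2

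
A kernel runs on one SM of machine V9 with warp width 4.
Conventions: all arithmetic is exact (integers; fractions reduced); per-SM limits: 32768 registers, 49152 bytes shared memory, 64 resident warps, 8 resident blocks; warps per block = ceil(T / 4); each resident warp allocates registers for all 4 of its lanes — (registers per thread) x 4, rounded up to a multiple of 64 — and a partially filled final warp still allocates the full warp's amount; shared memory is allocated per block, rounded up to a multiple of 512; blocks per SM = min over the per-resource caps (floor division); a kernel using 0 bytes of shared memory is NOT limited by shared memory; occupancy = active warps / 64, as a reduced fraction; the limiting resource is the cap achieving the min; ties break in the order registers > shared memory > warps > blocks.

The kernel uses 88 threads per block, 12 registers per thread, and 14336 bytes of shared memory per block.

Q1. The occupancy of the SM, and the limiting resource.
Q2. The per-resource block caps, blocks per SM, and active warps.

Answer: occupancy 11/16, limited by warps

registers: 23 blocks
shared memory: 3 blocks
warps: 2 blocks
blocks: 8 blocks

Answer: 2 blocks, 44 active warps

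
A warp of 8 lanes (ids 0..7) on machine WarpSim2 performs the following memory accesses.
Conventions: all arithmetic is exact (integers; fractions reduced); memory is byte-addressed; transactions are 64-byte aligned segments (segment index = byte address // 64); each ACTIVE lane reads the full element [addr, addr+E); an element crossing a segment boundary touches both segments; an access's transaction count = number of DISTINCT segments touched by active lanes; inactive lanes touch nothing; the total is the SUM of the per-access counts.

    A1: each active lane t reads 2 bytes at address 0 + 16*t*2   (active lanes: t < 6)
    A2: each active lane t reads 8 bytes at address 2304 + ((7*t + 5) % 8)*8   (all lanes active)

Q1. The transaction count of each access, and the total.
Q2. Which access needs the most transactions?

A1: 3 transactions
A2: 1 transaction

Answer: 3,1; total 4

Answer: A1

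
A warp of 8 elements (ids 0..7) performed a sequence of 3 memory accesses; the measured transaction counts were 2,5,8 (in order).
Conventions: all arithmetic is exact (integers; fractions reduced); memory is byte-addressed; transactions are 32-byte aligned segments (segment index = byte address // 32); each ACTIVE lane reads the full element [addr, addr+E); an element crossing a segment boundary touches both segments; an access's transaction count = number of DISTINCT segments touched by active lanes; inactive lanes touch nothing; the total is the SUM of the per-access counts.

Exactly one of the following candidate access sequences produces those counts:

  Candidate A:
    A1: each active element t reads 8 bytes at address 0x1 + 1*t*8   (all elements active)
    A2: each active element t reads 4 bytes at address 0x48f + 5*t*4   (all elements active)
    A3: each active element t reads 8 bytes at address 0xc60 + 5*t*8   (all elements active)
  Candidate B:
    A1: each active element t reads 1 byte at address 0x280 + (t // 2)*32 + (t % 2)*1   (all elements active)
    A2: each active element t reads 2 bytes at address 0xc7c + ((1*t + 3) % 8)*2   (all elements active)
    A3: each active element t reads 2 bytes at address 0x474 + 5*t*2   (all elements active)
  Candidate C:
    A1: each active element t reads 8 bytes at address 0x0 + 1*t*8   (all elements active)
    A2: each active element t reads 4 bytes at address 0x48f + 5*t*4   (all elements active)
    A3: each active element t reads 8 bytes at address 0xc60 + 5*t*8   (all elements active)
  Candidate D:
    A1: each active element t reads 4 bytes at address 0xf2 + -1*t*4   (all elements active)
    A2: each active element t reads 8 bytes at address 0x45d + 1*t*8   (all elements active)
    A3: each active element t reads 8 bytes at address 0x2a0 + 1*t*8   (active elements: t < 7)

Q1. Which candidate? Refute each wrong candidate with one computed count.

A: A1 gives 3 transactions, not 2
B: A1 gives 4 transactions, not 2
D: A2 gives 3 transactions, not 5
C: all counts match (2,5,8)

Answer: C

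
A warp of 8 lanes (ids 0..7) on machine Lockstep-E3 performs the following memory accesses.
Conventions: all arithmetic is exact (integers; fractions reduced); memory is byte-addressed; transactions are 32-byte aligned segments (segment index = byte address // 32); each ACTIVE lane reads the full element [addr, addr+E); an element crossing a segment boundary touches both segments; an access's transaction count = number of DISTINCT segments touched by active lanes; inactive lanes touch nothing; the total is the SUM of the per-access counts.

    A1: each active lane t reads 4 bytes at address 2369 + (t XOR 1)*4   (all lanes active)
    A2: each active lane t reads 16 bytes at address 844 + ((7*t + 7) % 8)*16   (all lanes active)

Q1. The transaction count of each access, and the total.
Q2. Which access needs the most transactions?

A1: 2 transactions
A2: 5 transactions

Answer: 2,5; total 7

Answer: A2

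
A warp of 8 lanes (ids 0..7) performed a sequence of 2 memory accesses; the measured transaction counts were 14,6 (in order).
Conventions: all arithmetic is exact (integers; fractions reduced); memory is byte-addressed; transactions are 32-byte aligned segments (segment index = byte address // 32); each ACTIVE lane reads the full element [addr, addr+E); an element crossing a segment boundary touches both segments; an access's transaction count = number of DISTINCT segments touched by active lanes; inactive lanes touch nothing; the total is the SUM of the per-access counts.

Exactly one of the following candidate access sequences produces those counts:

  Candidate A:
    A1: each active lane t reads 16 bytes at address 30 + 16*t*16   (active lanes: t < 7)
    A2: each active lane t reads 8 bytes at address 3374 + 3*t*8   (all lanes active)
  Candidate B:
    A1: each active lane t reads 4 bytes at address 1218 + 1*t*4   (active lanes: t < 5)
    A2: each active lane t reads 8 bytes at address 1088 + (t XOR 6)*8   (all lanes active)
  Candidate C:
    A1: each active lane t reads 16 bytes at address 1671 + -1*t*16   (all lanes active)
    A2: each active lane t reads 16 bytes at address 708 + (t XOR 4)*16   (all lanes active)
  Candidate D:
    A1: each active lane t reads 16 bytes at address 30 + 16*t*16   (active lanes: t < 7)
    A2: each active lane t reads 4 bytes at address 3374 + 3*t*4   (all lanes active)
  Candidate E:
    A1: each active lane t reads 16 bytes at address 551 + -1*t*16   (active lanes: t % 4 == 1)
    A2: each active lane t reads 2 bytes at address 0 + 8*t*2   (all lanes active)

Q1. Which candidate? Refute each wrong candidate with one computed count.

B: A1 gives 1 transaction, not 14
C: A1 gives 5 transactions, not 14
D: A2 gives 4 transactions, not 6
E: A1 gives 4 transactions, not 14
A: all counts match (14,6)

Answer: A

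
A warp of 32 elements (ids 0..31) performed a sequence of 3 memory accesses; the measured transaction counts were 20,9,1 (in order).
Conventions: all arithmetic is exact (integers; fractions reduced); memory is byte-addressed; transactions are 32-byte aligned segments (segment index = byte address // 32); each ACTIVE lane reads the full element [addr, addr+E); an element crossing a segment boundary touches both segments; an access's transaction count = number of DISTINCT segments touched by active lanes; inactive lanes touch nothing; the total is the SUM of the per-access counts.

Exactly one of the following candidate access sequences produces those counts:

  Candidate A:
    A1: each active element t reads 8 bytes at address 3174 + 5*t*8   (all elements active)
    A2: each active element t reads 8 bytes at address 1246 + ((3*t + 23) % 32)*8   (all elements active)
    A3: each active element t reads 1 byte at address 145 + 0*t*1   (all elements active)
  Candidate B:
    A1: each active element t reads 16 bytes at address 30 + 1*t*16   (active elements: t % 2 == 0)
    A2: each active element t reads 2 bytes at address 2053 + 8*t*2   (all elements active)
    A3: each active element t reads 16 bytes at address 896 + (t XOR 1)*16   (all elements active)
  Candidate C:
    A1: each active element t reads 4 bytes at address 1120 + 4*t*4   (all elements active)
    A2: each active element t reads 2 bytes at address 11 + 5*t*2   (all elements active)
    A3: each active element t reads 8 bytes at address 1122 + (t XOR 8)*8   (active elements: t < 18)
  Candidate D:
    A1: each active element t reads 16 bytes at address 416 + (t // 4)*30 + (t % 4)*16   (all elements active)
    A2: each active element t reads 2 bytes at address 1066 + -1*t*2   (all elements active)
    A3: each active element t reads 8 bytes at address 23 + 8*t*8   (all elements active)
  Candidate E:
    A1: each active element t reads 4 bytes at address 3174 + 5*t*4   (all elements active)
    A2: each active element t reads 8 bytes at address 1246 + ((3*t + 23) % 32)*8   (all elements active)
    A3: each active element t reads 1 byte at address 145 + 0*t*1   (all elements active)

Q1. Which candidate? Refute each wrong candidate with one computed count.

A: A1 gives 40 transactions, not 20
B: A1 gives 17 transactions, not 20
C: A1 gives 16 transactions, not 20
D: A1 gives 9 transactions, not 20
E: all counts match (20,9,1)

Answer: E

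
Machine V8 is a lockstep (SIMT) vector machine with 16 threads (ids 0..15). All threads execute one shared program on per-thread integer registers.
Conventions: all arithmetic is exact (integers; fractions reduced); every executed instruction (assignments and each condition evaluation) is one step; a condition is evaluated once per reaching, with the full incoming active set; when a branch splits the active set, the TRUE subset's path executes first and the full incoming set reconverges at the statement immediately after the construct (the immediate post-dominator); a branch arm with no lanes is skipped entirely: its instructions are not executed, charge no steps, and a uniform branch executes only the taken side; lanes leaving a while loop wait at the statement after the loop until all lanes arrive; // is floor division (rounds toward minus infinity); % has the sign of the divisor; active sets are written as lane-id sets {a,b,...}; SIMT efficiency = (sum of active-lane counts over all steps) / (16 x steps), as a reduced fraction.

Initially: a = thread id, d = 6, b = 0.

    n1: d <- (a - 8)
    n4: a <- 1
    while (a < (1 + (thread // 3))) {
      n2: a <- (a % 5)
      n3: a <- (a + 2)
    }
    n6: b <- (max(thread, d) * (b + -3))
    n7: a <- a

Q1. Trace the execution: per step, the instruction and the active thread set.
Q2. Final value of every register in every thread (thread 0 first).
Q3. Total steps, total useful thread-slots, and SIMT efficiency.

step 0: d <- (a - 8)                 {0,1,2,3,4,5,6,7,8,9,10,11,12,13,14,15}
step 1: a <- 1                       {0,1,2,3,4,5,6,7,8,9,10,11,12,13,14,15}
step 2: eval (a < (1 + (thread // 3))) {0,1,2,3,4,5,6,7,8,9,10,11,12,13,14,15}
step 3: a <- (a % 5)                 {3,4,5,6,7,8,9,10,11,12,13,14,15}
step 4: a <- (a + 2)                 {3,4,5,6,7,8,9,10,11,12,13,14,15}
step 5: eval (a < (1 + (thread // 3))) {3,4,5,6,7,8,9,10,11,12,13,14,15}
step 6: a <- (a % 5)                 {9,10,11,12,13,14,15}
step 7: a <- (a + 2)                 {9,10,11,12,13,14,15}
step 8: eval (a < (1 + (thread // 3))) {9,10,11,12,13,14,15}
step 9: a <- (a % 5)                 {15}
step 10: a <- (a + 2)                 {15}
step 11: eval (a < (1 + (thread // 3))) {15}
step 12: a <- (a % 5)                 {15}
step 13: a <- (a + 2)                 {15}
step 14: eval (a < (1 + (thread // 3))) {15}
step 15: a <- (a % 5)                 {15}
step 16: a <- (a + 2)                 {15}
step 17: eval (a < (1 + (thread // 3))) {15}
step 18: b <- (max(thread, d) * (b + -3)) {0,1,2,3,4,5,6,7,8,9,10,11,12,13,14,15}
step 19: a <- a                       {0,1,2,3,4,5,6,7,8,9,10,11,12,13,14,15}

Answer: 20 steps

a: 1,1,1,3,3,3,3,3,3,5,5,5,5,5,5,6
d: -8,-7,-6,-5,-4,-3,-2,-1,0,1,2,3,4,5,6,7
b: 0,-3,-6,-9,-12,-15,-18,-21,-24,-27,-30,-33,-36,-39,-42,-45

steps = 20; useful = 149; efficiency = 149/320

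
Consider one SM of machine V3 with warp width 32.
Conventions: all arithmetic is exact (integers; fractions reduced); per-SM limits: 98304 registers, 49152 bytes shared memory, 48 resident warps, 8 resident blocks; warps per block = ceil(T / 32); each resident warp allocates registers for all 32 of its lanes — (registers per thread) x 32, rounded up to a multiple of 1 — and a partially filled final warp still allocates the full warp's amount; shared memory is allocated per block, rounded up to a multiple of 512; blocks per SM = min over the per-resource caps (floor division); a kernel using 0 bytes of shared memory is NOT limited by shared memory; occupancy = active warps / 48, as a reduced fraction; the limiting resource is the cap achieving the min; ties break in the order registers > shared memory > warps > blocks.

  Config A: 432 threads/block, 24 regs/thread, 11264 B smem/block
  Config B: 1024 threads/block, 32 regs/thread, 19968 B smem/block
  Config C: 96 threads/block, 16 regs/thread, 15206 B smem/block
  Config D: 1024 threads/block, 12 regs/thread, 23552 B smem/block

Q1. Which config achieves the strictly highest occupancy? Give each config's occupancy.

occupancies: A 7/8, B 2/3, C 3/16, D 2/3

Answer: A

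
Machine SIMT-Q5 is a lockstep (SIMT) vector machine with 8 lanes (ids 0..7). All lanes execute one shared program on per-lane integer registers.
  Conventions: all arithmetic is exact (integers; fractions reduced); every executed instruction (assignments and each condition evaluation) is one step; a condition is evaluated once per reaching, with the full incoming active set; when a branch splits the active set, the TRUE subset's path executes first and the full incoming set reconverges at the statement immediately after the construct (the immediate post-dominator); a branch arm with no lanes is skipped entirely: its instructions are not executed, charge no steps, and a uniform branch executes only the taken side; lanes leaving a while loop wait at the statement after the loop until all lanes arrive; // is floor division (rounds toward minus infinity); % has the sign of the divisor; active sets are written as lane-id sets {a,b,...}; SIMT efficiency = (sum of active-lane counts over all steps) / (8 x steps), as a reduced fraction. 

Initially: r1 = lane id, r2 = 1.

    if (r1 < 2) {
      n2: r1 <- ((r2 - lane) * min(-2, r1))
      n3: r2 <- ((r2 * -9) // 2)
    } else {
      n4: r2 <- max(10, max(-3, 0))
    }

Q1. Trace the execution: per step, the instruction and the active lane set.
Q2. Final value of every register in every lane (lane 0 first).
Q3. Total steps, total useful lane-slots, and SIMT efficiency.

step 0: eval (r1 < 2)                {0,1,2,3,4,5,6,7}
step 1: r1 <- ((r2 - lane) * min(-2, r1)) {0,1}
step 2: r2 <- ((r2 * -9) // 2)       {0,1}
step 3: r2 <- max(10, max(-3, 0))    {2,3,4,5,6,7}

Answer: 4 steps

r1: -2,0,2,3,4,5,6,7
r2: -5,-5,10,10,10,10,10,10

steps = 4; useful = 18; efficiency = 18/32 = 9/16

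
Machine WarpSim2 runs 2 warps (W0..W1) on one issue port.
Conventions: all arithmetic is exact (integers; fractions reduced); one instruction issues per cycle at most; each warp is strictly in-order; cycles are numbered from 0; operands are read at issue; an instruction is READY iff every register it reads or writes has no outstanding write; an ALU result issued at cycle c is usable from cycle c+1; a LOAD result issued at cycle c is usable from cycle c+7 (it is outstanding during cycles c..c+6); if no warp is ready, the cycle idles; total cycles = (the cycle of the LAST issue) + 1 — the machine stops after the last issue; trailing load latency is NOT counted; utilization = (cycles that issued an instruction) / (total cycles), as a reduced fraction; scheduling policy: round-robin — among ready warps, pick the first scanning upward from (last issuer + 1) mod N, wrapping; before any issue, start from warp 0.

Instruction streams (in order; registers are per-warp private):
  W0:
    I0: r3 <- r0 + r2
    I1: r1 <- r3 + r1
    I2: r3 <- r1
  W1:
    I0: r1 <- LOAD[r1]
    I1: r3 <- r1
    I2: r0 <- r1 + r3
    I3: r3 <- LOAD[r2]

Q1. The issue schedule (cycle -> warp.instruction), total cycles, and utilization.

cycle 0: W0.I0
cycle 1: W1.I0
cycle 2: W0.I1
cycle 3: W0.I2
cycle 4: idle
cycle 5: idle
cycle 6: idle
cycle 7: idle
cycle 8: W1.I1
cycle 9: W1.I2
cycle 10: W1.I3

Answer: 11 cycles, utilization 7/11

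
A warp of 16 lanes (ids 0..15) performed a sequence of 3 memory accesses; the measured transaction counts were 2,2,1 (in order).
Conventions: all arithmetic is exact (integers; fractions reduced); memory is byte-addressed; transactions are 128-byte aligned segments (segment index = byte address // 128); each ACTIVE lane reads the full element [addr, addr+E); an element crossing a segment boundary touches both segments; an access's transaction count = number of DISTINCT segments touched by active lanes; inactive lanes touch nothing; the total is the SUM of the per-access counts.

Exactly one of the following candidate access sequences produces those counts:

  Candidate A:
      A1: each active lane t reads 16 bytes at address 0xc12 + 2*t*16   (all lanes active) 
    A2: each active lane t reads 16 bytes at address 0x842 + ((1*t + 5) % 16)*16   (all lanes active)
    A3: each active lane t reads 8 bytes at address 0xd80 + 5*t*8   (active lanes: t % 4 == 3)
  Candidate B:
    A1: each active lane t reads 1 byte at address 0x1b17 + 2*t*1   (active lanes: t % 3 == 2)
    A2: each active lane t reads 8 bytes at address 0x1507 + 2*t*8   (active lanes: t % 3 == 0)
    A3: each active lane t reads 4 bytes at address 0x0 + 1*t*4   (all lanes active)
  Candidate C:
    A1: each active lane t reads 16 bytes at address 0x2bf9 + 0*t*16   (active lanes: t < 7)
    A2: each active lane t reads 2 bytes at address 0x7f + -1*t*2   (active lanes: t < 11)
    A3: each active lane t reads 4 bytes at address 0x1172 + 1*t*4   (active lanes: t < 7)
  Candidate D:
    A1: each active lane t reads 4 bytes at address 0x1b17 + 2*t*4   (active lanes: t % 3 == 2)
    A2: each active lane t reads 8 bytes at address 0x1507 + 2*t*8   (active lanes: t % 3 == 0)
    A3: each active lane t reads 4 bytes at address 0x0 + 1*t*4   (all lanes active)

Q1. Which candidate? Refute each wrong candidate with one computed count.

A: A1 gives 5 transactions, not 2
B: A1 gives 1 transaction, not 2
C: A3 gives 2 transactions, not 1
D: all counts match (2,2,1)

Answer: D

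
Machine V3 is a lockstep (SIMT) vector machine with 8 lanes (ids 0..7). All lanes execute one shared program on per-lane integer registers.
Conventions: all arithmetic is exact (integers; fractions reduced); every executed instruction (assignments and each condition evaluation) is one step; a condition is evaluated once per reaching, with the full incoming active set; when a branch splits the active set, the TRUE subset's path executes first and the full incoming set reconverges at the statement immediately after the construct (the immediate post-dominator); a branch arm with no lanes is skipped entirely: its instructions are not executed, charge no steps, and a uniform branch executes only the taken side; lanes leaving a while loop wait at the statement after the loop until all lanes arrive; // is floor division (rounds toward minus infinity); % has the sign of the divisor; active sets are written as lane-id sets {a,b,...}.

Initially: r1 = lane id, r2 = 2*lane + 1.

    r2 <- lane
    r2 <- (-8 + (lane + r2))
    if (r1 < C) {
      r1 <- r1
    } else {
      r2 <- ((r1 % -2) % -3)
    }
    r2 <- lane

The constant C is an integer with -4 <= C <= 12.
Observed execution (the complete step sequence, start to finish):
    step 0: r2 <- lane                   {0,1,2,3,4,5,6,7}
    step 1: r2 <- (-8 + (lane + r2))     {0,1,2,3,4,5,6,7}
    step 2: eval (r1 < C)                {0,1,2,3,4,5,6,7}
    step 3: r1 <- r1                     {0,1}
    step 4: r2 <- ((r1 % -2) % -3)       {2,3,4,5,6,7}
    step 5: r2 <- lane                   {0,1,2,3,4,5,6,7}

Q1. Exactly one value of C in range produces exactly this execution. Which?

Answer: C = 2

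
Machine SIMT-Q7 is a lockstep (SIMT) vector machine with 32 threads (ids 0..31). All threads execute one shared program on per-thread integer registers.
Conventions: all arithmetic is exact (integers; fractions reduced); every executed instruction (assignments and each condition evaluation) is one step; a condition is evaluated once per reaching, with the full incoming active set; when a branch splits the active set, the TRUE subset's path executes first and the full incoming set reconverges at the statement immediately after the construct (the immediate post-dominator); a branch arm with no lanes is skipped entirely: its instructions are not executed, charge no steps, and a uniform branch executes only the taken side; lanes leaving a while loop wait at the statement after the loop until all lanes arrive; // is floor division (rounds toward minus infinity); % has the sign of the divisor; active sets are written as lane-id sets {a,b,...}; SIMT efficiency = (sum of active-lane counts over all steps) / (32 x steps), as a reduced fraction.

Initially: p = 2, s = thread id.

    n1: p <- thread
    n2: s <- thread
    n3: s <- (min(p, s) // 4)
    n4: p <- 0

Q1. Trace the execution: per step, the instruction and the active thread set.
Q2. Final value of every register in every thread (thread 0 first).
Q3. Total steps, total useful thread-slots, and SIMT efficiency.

step 0: p <- thread                  {0,1,2,3,4,5,6,7,8,9,10,11,12,13,14,15,16,17,18,19,20,21,22,23,24,25,26,27,28,29,30,31}
step 1: s <- thread                  {0,1,2,3,4,5,6,7,8,9,10,11,12,13,14,15,16,17,18,19,20,21,22,23,24,25,26,27,28,29,30,31}
step 2: s <- (min(p, s) // 4)        {0,1,2,3,4,5,6,7,8,9,10,11,12,13,14,15,16,17,18,19,20,21,22,23,24,25,26,27,28,29,30,31}
step 3: p <- 0                       {0,1,2,3,4,5,6,7,8,9,10,11,12,13,14,15,16,17,18,19,20,21,22,23,24,25,26,27,28,29,30,31}

Answer: 4 steps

p: 0,0,0,0,0,0,0,0,0,0,0,0,0,0,0,0,0,0,0,0,0,0,0,0,0,0,0,0,0,0,0,0
s: 0,0,0,0,1,1,1,1,2,2,2,2,3,3,3,3,4,4,4,4,5,5,5,5,6,6,6,6,7,7,7,7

steps = 4; useful = 128; efficiency = 128/128 = 1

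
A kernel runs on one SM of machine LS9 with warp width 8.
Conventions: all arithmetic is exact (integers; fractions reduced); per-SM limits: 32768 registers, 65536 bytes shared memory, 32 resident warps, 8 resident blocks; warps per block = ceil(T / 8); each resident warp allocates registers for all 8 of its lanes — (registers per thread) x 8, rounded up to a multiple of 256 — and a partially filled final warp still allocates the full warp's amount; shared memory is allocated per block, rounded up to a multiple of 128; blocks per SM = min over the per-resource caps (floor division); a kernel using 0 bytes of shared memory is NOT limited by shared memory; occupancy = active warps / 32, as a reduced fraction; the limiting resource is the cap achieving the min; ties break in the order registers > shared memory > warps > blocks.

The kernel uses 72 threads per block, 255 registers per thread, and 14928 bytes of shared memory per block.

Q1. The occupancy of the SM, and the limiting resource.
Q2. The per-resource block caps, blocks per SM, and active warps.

Answer: occupancy 9/32, limited by registers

registers: 1 block
shared memory: 4 blocks
warps: 3 blocks
blocks: 8 blocks

Answer: 1 block, 9 active warps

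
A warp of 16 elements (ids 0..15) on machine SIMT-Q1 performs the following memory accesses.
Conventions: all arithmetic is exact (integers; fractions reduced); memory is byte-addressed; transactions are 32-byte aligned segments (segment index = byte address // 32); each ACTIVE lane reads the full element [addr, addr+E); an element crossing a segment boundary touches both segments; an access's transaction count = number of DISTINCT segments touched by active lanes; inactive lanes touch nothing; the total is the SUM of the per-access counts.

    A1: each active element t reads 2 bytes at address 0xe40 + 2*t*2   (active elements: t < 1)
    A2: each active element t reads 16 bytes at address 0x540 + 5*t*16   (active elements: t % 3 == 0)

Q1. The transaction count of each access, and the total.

A1: 1 transaction
A2: 6 transactions

Answer: 1,6; total 7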